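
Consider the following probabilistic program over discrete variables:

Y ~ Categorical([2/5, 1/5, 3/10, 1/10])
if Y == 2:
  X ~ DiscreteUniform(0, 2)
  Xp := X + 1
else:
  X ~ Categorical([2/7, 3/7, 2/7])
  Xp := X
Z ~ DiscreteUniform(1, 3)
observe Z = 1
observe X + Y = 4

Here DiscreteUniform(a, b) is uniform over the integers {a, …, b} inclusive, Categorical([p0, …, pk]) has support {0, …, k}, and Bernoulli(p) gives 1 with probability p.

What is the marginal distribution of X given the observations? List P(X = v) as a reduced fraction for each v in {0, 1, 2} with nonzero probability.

P(X=1) = 3/10, P(X=2) = 7/10

Enumerate traces; 2 have nonzero weight after conditioning:
  (Y=2, X=2, Z=1) weight 1/30
  (Y=3, X=1, Z=1) weight 1/70
Group by X:
  weight(X=1) = 1/70
  weight(X=2) = 1/30
Total weight = 1/70 + 1/30 = 1/21
P(X=1 | obs) = 1/70 / 1/21 = 3/10
P(X=2 | obs) = 1/30 / 1/21 = 7/10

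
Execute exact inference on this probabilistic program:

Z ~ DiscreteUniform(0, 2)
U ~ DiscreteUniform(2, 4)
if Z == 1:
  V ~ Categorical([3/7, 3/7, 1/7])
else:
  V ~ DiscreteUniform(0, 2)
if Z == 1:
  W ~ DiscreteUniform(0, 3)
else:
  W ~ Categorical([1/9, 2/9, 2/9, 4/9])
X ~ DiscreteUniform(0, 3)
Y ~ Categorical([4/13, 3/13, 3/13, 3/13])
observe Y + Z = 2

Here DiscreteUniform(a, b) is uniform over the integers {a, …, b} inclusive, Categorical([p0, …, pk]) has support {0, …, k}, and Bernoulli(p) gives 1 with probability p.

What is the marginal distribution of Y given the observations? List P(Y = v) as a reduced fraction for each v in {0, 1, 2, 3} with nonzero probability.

P(Y=0) = 2/5, P(Y=1) = 3/10, P(Y=2) = 3/10

Enumerate traces; 432 have nonzero weight after conditioning:
  (Z=0, U=2, V=0, W=0, X=0, Y=2) weight 1/4212
  (Z=0, U=2, V=0, W=0, X=1, Y=2) weight 1/4212
  (Z=0, U=2, V=0, W=0, X=2, Y=2) weight 1/4212
  (Z=0, U=2, V=0, W=0, X=3, Y=2) weight 1/4212
  (Z=0, U=2, V=0, W=1, X=0, Y=2) weight 1/2106
  (Z=0, U=2, V=0, W=1, X=1, Y=2) weight 1/2106
  (Z=0, U=2, V=0, W=1, X=2, Y=2) weight 1/2106
  (Z=0, U=2, V=0, W=1, X=3, Y=2) weight 1/2106
  (Z=1, U=2, V=0, W=0, X=0, Y=1) weight 1/1456
  (Z=2, U=2, V=0, W=0, X=0, Y=0) weight 1/3159
  … 422 more
Group by Y:
  weight(Y=0) = 4/39
  weight(Y=1) = 1/13
  weight(Y=2) = 1/13
Total weight = 4/39 + 1/13 + 1/13 = 10/39
P(Y=0 | obs) = 4/39 / 10/39 = 2/5
P(Y=1 | obs) = 1/13 / 10/39 = 3/10
P(Y=2 | obs) = 1/13 / 10/39 = 3/10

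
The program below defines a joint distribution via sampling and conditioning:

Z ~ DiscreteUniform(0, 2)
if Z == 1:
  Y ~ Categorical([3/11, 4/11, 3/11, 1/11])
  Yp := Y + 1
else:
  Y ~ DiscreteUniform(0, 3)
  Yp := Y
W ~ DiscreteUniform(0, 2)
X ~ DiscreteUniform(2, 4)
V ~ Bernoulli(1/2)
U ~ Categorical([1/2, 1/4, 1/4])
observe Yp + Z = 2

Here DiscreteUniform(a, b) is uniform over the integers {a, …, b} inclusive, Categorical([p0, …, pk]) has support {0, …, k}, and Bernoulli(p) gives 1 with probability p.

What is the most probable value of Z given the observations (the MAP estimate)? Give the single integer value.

argmax_v P(Z = v | obs) = 1

Enumerate traces; 162 have nonzero weight after conditioning:
  (Z=0, Y=2, W=0, X=2, V=0, U=0) weight 1/432
  (Z=0, Y=2, W=0, X=2, V=0, U=1) weight 1/864
  (Z=0, Y=2, W=0, X=2, V=0, U=2) weight 1/864
  (Z=0, Y=2, W=0, X=2, V=1, U=0) weight 1/432
  (Z=0, Y=2, W=0, X=2, V=1, U=1) weight 1/864
  (Z=0, Y=2, W=0, X=2, V=1, U=2) weight 1/864
  (Z=0, Y=2, W=0, X=3, V=0, U=0) weight 1/432
  (Z=0, Y=2, W=0, X=3, V=0, U=1) weight 1/864
  (Z=1, Y=0, W=0, X=2, V=0, U=0) weight 1/396
  (Z=2, Y=0, W=0, X=2, V=0, U=0) weight 1/432
  … 152 more
Group by Z:
  weight(Z=0) = 1/12
  weight(Z=1) = 1/11
  weight(Z=2) = 1/12
Total weight = 1/12 + 1/11 + 1/12 = 17/66
P(Z=0 | obs) = 1/12 / 17/66 = 11/34
P(Z=1 | obs) = 1/11 / 17/66 = 6/17
P(Z=2 | obs) = 1/12 / 17/66 = 11/34
argmax = 1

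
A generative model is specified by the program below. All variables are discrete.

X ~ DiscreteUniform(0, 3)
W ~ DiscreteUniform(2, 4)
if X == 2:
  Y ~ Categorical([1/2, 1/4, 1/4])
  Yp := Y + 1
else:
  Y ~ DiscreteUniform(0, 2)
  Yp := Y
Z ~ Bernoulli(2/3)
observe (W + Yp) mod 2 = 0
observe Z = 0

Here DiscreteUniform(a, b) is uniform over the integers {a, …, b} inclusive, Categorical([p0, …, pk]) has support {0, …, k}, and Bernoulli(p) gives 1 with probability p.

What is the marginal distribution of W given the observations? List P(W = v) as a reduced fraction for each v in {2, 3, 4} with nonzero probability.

P(W=2) = 9/25, P(W=3) = 7/25, P(W=4) = 9/25

Enumerate traces; 19 have nonzero weight after conditioning:
  (X=0, W=2, Y=0, Z=0) weight 1/108
  (X=0, W=2, Y=2, Z=0) weight 1/108
  (X=0, W=3, Y=1, Z=0) weight 1/108
  (X=0, W=4, Y=0, Z=0) weight 1/108
  (X=0, W=4, Y=2, Z=0) weight 1/108
  (X=1, W=2, Y=0, Z=0) weight 1/108
  (X=1, W=2, Y=2, Z=0) weight 1/108
  (X=1, W=3, Y=1, Z=0) weight 1/108
  … 11 more
Group by W:
  weight(W=2) = 1/16
  weight(W=3) = 7/144
  weight(W=4) = 1/16
Total weight = 1/16 + 7/144 + 1/16 = 25/144
P(W=2 | obs) = 1/16 / 25/144 = 9/25
P(W=3 | obs) = 7/144 / 25/144 = 7/25
P(W=4 | obs) = 1/16 / 25/144 = 9/25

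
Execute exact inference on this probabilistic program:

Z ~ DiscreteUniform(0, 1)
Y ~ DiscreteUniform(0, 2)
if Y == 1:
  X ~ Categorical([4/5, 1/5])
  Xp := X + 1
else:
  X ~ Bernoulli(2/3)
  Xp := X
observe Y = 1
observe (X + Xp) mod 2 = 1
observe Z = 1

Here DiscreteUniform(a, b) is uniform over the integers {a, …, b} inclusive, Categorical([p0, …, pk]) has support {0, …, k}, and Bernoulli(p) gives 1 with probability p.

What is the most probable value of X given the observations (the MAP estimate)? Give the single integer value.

Enumerate traces; 2 have nonzero weight after conditioning:
  (Z=1, Y=1, X=0) weight 2/15
  (Z=1, Y=1, X=1) weight 1/30
Group by X:
  weight(X=0) = 2/15
  weight(X=1) = 1/30
Total weight = 2/15 + 1/30 = 1/6
P(X=0 | obs) = 2/15 / 1/6 = 4/5
P(X=1 | obs) = 1/30 / 1/6 = 1/5
argmax = 0

argmax_v P(X = v | obs) = 0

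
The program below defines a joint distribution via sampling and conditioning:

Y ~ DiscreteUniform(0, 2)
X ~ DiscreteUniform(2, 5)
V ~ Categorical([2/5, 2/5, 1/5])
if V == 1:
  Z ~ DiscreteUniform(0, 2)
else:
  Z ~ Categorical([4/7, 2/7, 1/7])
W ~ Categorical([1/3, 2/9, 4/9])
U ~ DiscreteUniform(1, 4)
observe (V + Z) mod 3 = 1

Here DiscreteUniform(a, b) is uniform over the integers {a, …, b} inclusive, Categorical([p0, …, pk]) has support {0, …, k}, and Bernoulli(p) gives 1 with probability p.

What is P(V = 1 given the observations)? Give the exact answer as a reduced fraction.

Enumerate traces; 432 have nonzero weight after conditioning:
  (Y=0, X=2, V=0, Z=1, W=0, U=1) weight 1/1260
  (Y=0, X=2, V=0, Z=1, W=0, U=2) weight 1/1260
  (Y=0, X=2, V=0, Z=1, W=0, U=3) weight 1/1260
  (Y=0, X=2, V=0, Z=1, W=0, U=4) weight 1/1260
  (Y=0, X=2, V=0, Z=1, W=1, U=1) weight 1/1890
  (Y=0, X=2, V=0, Z=1, W=1, U=2) weight 1/1890
  (Y=0, X=2, V=0, Z=1, W=1, U=3) weight 1/1890
  (Y=0, X=2, V=0, Z=1, W=1, U=4) weight 1/1890
  (Y=0, X=2, V=1, Z=0, W=0, U=1) weight 1/1080
  (Y=0, X=2, V=2, Z=2, W=0, U=1) weight 1/5040
  … 422 more
Group by V:
  weight(V=0) = 4/35
  weight(V=1) = 2/15
  weight(V=2) = 1/35
Total weight = 4/35 + 2/15 + 1/35 = 29/105
P(V=0 | obs) = 4/35 / 29/105 = 12/29
P(V=1 | obs) = 2/15 / 29/105 = 14/29
P(V=2 | obs) = 1/35 / 29/105 = 3/29

P(V = 1 | obs) = 14/29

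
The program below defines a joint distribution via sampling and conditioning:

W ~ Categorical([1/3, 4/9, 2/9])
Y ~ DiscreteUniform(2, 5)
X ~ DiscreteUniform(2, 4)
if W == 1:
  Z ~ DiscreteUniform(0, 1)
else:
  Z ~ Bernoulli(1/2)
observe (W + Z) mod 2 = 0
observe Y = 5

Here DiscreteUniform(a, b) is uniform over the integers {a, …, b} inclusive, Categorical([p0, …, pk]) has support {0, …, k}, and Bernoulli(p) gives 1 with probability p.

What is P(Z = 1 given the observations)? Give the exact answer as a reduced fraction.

Enumerate traces; 9 have nonzero weight after conditioning:
  (W=0, Y=5, X=2, Z=0) weight 1/72
  (W=0, Y=5, X=3, Z=0) weight 1/72
  (W=0, Y=5, X=4, Z=0) weight 1/72
  (W=1, Y=5, X=2, Z=1) weight 1/54
  (W=1, Y=5, X=3, Z=1) weight 1/54
  (W=1, Y=5, X=4, Z=1) weight 1/54
  (W=2, Y=5, X=2, Z=0) weight 1/108
  (W=2, Y=5, X=3, Z=0) weight 1/108
  … 1 more
Group by Z:
  weight(Z=0) = 5/72
  weight(Z=1) = 1/18
Total weight = 5/72 + 1/18 = 1/8
P(Z=0 | obs) = 5/72 / 1/8 = 5/9
P(Z=1 | obs) = 1/18 / 1/8 = 4/9

P(Z = 1 | obs) = 4/9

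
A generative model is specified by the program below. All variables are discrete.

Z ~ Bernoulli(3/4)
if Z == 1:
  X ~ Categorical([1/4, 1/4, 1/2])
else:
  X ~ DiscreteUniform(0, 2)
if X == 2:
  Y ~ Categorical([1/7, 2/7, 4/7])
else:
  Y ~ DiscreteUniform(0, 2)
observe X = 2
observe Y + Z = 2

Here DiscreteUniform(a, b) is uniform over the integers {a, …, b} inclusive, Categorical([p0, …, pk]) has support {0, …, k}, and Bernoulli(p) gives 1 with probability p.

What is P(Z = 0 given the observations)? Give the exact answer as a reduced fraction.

P(Z = 0 | obs) = 4/13

Enumerate traces; 2 have nonzero weight after conditioning:
  (Z=0, X=2, Y=2) weight 1/21
  (Z=1, X=2, Y=1) weight 3/28
Group by Z:
  weight(Z=0) = 1/21
  weight(Z=1) = 3/28
Total weight = 1/21 + 3/28 = 13/84
P(Z=0 | obs) = 1/21 / 13/84 = 4/13
P(Z=1 | obs) = 3/28 / 13/84 = 9/13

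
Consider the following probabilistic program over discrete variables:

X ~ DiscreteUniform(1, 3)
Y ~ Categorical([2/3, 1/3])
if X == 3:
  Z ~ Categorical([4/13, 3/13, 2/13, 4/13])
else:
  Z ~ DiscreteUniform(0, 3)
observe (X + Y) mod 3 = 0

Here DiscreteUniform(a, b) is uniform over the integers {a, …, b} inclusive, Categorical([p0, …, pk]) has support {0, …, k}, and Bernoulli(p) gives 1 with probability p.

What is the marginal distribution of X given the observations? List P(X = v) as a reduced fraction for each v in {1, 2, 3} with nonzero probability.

P(X=2) = 1/3, P(X=3) = 2/3

Enumerate traces; 8 have nonzero weight after conditioning:
  (X=2, Y=1, Z=0) weight 1/36
  (X=2, Y=1, Z=1) weight 1/36
  (X=2, Y=1, Z=2) weight 1/36
  (X=2, Y=1, Z=3) weight 1/36
  (X=3, Y=0, Z=0) weight 8/117
  (X=3, Y=0, Z=1) weight 2/39
  (X=3, Y=0, Z=2) weight 4/117
  (X=3, Y=0, Z=3) weight 8/117
Group by X:
  weight(X=2) = 1/9
  weight(X=3) = 2/9
Total weight = 1/9 + 2/9 = 1/3
P(X=2 | obs) = 1/9 / 1/3 = 1/3
P(X=3 | obs) = 2/9 / 1/3 = 2/3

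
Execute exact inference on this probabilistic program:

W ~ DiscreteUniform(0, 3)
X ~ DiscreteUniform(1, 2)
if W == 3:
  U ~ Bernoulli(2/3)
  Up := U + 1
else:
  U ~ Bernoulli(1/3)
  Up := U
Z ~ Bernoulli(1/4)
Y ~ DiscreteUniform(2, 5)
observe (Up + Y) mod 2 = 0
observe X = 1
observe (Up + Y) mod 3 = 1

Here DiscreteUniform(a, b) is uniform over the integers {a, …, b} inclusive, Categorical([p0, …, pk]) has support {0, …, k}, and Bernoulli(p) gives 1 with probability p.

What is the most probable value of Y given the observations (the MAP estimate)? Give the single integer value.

argmax_v P(Y = v | obs) = 4

Enumerate traces; 16 have nonzero weight after conditioning:
  (W=0, X=1, U=0, Z=0, Y=4) weight 1/64
  (W=0, X=1, U=0, Z=1, Y=4) weight 1/192
  (W=0, X=1, U=1, Z=0, Y=3) weight 1/128
  (W=0, X=1, U=1, Z=1, Y=3) weight 1/384
  (W=1, X=1, U=0, Z=0, Y=4) weight 1/64
  (W=1, X=1, U=0, Z=1, Y=4) weight 1/192
  (W=1, X=1, U=1, Z=0, Y=3) weight 1/128
  (W=1, X=1, U=1, Z=1, Y=3) weight 1/384
  (W=3, X=1, U=1, Z=0, Y=2) weight 1/64
  … 7 more
Group by Y:
  weight(Y=2) = 1/48
  weight(Y=3) = 1/24
  weight(Y=4) = 1/16
Total weight = 1/48 + 1/24 + 1/16 = 1/8
P(Y=2 | obs) = 1/48 / 1/8 = 1/6
P(Y=3 | obs) = 1/24 / 1/8 = 1/3
P(Y=4 | obs) = 1/16 / 1/8 = 1/2
argmax = 4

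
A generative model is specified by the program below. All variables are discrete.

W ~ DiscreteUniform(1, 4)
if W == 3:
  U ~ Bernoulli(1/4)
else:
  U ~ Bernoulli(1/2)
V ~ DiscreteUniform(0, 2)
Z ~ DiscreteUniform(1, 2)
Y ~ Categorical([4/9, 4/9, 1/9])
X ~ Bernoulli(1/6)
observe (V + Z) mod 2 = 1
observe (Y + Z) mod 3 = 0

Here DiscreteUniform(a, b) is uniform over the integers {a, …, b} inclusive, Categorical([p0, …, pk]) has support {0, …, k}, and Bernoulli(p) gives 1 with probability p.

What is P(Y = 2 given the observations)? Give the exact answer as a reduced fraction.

P(Y = 2 | obs) = 1/3

Enumerate traces; 48 have nonzero weight after conditioning:
  (W=1, U=0, V=0, Z=1, Y=2, X=0) weight 5/2592
  (W=1, U=0, V=0, Z=1, Y=2, X=1) weight 1/2592
  (W=1, U=0, V=1, Z=2, Y=1, X=0) weight 5/648
  (W=1, U=0, V=1, Z=2, Y=1, X=1) weight 1/648
  (W=1, U=0, V=2, Z=1, Y=2, X=0) weight 5/2592
  (W=1, U=0, V=2, Z=1, Y=2, X=1) weight 1/2592
  (W=1, U=1, V=0, Z=1, Y=2, X=0) weight 5/2592
  (W=1, U=1, V=0, Z=1, Y=2, X=1) weight 1/2592
  … 40 more
Group by Y:
  weight(Y=1) = 2/27
  weight(Y=2) = 1/27
Total weight = 2/27 + 1/27 = 1/9
P(Y=1 | obs) = 2/27 / 1/9 = 2/3
P(Y=2 | obs) = 1/27 / 1/9 = 1/3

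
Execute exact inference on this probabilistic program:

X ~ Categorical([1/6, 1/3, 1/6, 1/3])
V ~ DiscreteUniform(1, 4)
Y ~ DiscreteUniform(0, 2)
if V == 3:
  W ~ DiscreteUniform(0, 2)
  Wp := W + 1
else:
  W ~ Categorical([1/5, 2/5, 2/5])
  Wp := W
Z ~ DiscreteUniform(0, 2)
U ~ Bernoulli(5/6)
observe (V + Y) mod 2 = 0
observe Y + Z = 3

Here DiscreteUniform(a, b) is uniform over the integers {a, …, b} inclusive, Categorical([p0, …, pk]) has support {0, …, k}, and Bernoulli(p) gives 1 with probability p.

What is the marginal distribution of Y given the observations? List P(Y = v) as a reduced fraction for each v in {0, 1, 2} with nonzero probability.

P(Y=1) = 1/2, P(Y=2) = 1/2

Enumerate traces; 96 have nonzero weight after conditioning:
  (X=0, V=1, Y=1, W=0, Z=2, U=0) weight 1/6480
  (X=0, V=1, Y=1, W=0, Z=2, U=1) weight 1/1296
  (X=0, V=1, Y=1, W=1, Z=2, U=0) weight 1/3240
  (X=0, V=1, Y=1, W=1, Z=2, U=1) weight 1/648
  (X=0, V=1, Y=1, W=2, Z=2, U=0) weight 1/3240
  (X=0, V=1, Y=1, W=2, Z=2, U=1) weight 1/648
  (X=0, V=2, Y=2, W=0, Z=1, U=0) weight 1/6480
  (X=0, V=2, Y=2, W=0, Z=1, U=1) weight 1/1296
  … 88 more
Group by Y:
  weight(Y=1) = 1/18
  weight(Y=2) = 1/18
Total weight = 1/18 + 1/18 = 1/9
P(Y=1 | obs) = 1/18 / 1/9 = 1/2
P(Y=2 | obs) = 1/18 / 1/9 = 1/2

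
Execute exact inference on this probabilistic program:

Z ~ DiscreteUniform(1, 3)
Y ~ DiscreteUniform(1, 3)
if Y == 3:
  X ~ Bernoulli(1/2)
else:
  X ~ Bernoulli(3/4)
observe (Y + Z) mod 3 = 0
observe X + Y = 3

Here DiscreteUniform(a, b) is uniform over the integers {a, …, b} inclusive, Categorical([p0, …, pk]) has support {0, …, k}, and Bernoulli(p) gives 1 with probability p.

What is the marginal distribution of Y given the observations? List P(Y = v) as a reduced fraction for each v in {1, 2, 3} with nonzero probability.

P(Y=2) = 3/5, P(Y=3) = 2/5

Enumerate traces; 2 have nonzero weight after conditioning:
  (Z=1, Y=2, X=1) weight 1/12
  (Z=3, Y=3, X=0) weight 1/18
Group by Y:
  weight(Y=2) = 1/12
  weight(Y=3) = 1/18
Total weight = 1/12 + 1/18 = 5/36
P(Y=2 | obs) = 1/12 / 5/36 = 3/5
P(Y=3 | obs) = 1/18 / 5/36 = 2/5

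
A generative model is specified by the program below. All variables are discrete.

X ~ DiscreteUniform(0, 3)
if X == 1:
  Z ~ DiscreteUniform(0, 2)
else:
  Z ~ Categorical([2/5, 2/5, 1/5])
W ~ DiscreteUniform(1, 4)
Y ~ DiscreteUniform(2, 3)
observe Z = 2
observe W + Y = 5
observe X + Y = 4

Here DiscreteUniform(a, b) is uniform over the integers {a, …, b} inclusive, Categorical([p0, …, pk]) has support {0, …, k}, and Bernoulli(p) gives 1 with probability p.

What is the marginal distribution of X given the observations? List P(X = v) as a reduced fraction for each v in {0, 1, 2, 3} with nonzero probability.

Enumerate traces; 2 have nonzero weight after conditioning:
  (X=1, Z=2, W=2, Y=3) weight 1/96
  (X=2, Z=2, W=3, Y=2) weight 1/160
Group by X:
  weight(X=1) = 1/96
  weight(X=2) = 1/160
Total weight = 1/96 + 1/160 = 1/60
P(X=1 | obs) = 1/96 / 1/60 = 5/8
P(X=2 | obs) = 1/160 / 1/60 = 3/8

P(X=1) = 5/8, P(X=2) = 3/8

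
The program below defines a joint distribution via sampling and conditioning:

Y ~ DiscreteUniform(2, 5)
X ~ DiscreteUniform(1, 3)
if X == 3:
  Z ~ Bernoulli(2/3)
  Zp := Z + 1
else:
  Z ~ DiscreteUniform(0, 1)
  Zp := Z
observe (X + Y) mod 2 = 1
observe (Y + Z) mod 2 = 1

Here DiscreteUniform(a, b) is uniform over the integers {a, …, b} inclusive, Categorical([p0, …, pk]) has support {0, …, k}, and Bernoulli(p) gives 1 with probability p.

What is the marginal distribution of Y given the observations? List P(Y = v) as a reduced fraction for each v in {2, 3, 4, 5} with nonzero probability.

P(Y=2) = 7/20, P(Y=3) = 3/20, P(Y=4) = 7/20, P(Y=5) = 3/20

Enumerate traces; 6 have nonzero weight after conditioning:
  (Y=2, X=1, Z=1) weight 1/24
  (Y=2, X=3, Z=1) weight 1/18
  (Y=3, X=2, Z=0) weight 1/24
  (Y=4, X=1, Z=1) weight 1/24
  (Y=4, X=3, Z=1) weight 1/18
  (Y=5, X=2, Z=0) weight 1/24
Group by Y:
  weight(Y=2) = 7/72
  weight(Y=3) = 1/24
  weight(Y=4) = 7/72
  weight(Y=5) = 1/24
Total weight = 7/72 + 1/24 + 7/72 + 1/24 = 5/18
P(Y=2 | obs) = 7/72 / 5/18 = 7/20
P(Y=3 | obs) = 1/24 / 5/18 = 3/20
P(Y=4 | obs) = 7/72 / 5/18 = 7/20
P(Y=5 | obs) = 1/24 / 5/18 = 3/20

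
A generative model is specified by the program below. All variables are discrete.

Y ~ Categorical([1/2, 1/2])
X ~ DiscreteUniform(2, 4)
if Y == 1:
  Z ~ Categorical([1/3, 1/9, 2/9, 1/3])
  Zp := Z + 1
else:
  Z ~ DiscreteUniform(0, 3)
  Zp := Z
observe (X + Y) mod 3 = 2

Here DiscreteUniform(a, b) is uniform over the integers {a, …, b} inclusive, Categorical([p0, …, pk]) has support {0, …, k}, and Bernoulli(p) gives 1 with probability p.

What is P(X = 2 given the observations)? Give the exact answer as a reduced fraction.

Enumerate traces; 8 have nonzero weight after conditioning:
  (Y=0, X=2, Z=0) weight 1/24
  (Y=0, X=2, Z=1) weight 1/24
  (Y=0, X=2, Z=2) weight 1/24
  (Y=0, X=2, Z=3) weight 1/24
  (Y=1, X=4, Z=0) weight 1/18
  (Y=1, X=4, Z=1) weight 1/54
  (Y=1, X=4, Z=2) weight 1/27
  (Y=1, X=4, Z=3) weight 1/18
Group by X:
  weight(X=2) = 1/6
  weight(X=4) = 1/6
Total weight = 1/6 + 1/6 = 1/3
P(X=2 | obs) = 1/6 / 1/3 = 1/2
P(X=4 | obs) = 1/6 / 1/3 = 1/2

P(X = 2 | obs) = 1/2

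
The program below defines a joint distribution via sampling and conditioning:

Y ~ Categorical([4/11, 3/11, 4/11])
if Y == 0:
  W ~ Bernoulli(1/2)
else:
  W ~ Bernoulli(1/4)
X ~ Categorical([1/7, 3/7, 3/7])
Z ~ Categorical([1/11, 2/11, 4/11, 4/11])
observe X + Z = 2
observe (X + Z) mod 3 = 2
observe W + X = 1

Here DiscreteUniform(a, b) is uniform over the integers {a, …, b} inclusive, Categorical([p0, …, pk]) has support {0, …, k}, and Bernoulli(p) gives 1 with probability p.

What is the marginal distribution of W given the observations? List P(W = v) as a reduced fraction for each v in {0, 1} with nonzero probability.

Enumerate traces; 6 have nonzero weight after conditioning:
  (Y=0, W=0, X=1, Z=1) weight 12/847
  (Y=0, W=1, X=0, Z=2) weight 8/847
  (Y=1, W=0, X=1, Z=1) weight 27/1694
  (Y=1, W=1, X=0, Z=2) weight 3/847
  (Y=2, W=0, X=1, Z=1) weight 18/847
  (Y=2, W=1, X=0, Z=2) weight 4/847
Group by W:
  weight(W=0) = 87/1694
  weight(W=1) = 15/847
Total weight = 87/1694 + 15/847 = 117/1694
P(W=0 | obs) = 87/1694 / 117/1694 = 29/39
P(W=1 | obs) = 15/847 / 117/1694 = 10/39

P(W=0) = 29/39, P(W=1) = 10/39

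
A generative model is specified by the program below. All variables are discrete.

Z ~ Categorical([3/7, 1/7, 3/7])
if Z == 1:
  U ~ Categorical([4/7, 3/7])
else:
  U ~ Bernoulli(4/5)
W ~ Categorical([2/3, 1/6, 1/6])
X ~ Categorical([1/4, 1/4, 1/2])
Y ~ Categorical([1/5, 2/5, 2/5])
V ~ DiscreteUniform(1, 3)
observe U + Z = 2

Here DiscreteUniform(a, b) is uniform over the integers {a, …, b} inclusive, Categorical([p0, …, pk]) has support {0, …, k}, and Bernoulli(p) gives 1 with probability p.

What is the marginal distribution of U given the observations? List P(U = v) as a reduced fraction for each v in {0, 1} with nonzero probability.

P(U=0) = 7/12, P(U=1) = 5/12

Enumerate traces; 162 have nonzero weight after conditioning:
  (Z=1, U=1, W=0, X=0, Y=0, V=1) weight 1/1470
  (Z=1, U=1, W=0, X=0, Y=0, V=2) weight 1/1470
  (Z=1, U=1, W=0, X=0, Y=0, V=3) weight 1/1470
  (Z=1, U=1, W=0, X=0, Y=1, V=1) weight 1/735
  (Z=1, U=1, W=0, X=0, Y=1, V=2) weight 1/735
  (Z=1, U=1, W=0, X=0, Y=1, V=3) weight 1/735
  (Z=1, U=1, W=0, X=0, Y=2, V=1) weight 1/735
  (Z=1, U=1, W=0, X=0, Y=2, V=2) weight 1/735
  (Z=2, U=0, W=0, X=0, Y=0, V=1) weight 1/1050
  … 153 more
Group by U:
  weight(U=0) = 3/35
  weight(U=1) = 3/49
Total weight = 3/35 + 3/49 = 36/245
P(U=0 | obs) = 3/35 / 36/245 = 7/12
P(U=1 | obs) = 3/49 / 36/245 = 5/12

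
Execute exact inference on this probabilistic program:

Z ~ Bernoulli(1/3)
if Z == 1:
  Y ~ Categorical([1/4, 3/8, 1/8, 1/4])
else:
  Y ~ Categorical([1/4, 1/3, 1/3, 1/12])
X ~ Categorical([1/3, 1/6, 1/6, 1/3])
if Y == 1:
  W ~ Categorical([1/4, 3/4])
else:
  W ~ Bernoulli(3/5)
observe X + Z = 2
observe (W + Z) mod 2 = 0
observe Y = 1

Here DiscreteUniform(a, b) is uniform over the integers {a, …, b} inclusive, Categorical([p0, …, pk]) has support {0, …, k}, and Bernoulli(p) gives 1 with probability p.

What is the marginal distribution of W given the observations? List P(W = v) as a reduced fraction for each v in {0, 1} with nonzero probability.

P(W=0) = 16/43, P(W=1) = 27/43

Enumerate traces; 2 have nonzero weight after conditioning:
  (Z=0, Y=1, X=2, W=0) weight 1/108
  (Z=1, Y=1, X=1, W=1) weight 1/64
Group by W:
  weight(W=0) = 1/108
  weight(W=1) = 1/64
Total weight = 1/108 + 1/64 = 43/1728
P(W=0 | obs) = 1/108 / 43/1728 = 16/43
P(W=1 | obs) = 1/64 / 43/1728 = 27/43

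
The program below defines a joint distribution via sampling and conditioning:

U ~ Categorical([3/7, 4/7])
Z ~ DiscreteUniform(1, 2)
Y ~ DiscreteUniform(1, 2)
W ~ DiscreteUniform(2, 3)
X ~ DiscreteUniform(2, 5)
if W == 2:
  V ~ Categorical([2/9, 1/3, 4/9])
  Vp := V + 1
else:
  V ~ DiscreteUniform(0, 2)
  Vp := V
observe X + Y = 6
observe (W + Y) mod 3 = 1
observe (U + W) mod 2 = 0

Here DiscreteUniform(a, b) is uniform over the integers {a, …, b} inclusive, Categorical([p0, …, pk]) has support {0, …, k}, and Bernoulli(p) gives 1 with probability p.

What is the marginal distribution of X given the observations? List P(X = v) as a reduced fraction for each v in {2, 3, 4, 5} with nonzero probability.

P(X=4) = 3/7, P(X=5) = 4/7

Enumerate traces; 12 have nonzero weight after conditioning:
  (U=0, Z=1, Y=2, W=2, X=4, V=0) weight 1/336
  (U=0, Z=1, Y=2, W=2, X=4, V=1) weight 1/224
  (U=0, Z=1, Y=2, W=2, X=4, V=2) weight 1/168
  (U=0, Z=2, Y=2, W=2, X=4, V=0) weight 1/336
  (U=0, Z=2, Y=2, W=2, X=4, V=1) weight 1/224
  (U=0, Z=2, Y=2, W=2, X=4, V=2) weight 1/168
  (U=1, Z=1, Y=1, W=3, X=5, V=0) weight 1/168
  (U=1, Z=1, Y=1, W=3, X=5, V=1) weight 1/168
  … 4 more
Group by X:
  weight(X=4) = 3/112
  weight(X=5) = 1/28
Total weight = 3/112 + 1/28 = 1/16
P(X=4 | obs) = 3/112 / 1/16 = 3/7
P(X=5 | obs) = 1/28 / 1/16 = 4/7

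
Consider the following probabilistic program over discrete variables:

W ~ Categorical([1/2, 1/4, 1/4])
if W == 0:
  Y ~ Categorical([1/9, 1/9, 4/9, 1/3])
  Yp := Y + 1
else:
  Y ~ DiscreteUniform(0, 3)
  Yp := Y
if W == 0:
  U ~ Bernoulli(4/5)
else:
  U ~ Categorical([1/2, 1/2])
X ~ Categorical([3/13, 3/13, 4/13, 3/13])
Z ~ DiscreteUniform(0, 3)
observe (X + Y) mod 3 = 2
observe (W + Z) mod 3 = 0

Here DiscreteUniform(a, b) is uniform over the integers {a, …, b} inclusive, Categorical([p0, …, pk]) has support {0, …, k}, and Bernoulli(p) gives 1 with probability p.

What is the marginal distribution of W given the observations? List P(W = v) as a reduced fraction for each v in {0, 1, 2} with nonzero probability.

P(W=0) = 344/497, P(W=1) = 153/994, P(W=2) = 153/994

Enumerate traces; 40 have nonzero weight after conditioning:
  (W=0, Y=0, U=0, X=2, Z=0) weight 1/1170
  (W=0, Y=0, U=0, X=2, Z=3) weight 1/1170
  (W=0, Y=0, U=1, X=2, Z=0) weight 2/585
  (W=0, Y=0, U=1, X=2, Z=3) weight 2/585
  (W=0, Y=1, U=0, X=1, Z=0) weight 1/1560
  (W=0, Y=1, U=0, X=1, Z=3) weight 1/1560
  (W=0, Y=1, U=1, X=1, Z=0) weight 1/390
  (W=0, Y=1, U=1, X=1, Z=3) weight 1/390
  (W=1, Y=0, U=0, X=2, Z=2) weight 1/416
  (W=2, Y=0, U=0, X=2, Z=1) weight 1/416
  … 30 more
Group by W:
  weight(W=0) = 43/468
  weight(W=1) = 17/832
  weight(W=2) = 17/832
Total weight = 43/468 + 17/832 + 17/832 = 497/3744
P(W=0 | obs) = 43/468 / 497/3744 = 344/497
P(W=1 | obs) = 17/832 / 497/3744 = 153/994
P(W=2 | obs) = 17/832 / 497/3744 = 153/994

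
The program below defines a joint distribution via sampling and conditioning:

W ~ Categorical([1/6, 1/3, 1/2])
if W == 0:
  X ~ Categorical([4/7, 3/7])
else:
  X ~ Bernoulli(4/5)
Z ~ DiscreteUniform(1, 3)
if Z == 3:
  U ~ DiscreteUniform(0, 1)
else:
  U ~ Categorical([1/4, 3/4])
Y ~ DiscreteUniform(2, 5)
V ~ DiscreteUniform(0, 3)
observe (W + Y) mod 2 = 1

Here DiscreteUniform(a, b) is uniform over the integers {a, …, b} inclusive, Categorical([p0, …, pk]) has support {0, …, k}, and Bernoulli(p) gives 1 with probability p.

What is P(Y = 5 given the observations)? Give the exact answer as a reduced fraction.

P(Y = 5 | obs) = 1/3

Enumerate traces; 288 have nonzero weight after conditioning:
  (W=0, X=0, Z=1, U=0, Y=3, V=0) weight 1/2016
  (W=0, X=0, Z=1, U=0, Y=3, V=1) weight 1/2016
  (W=0, X=0, Z=1, U=0, Y=3, V=2) weight 1/2016
  (W=0, X=0, Z=1, U=0, Y=3, V=3) weight 1/2016
  (W=0, X=0, Z=1, U=0, Y=5, V=0) weight 1/2016
  (W=0, X=0, Z=1, U=0, Y=5, V=1) weight 1/2016
  (W=0, X=0, Z=1, U=0, Y=5, V=2) weight 1/2016
  (W=0, X=0, Z=1, U=0, Y=5, V=3) weight 1/2016
  (W=1, X=0, Z=1, U=0, Y=2, V=0) weight 1/2880
  (W=1, X=0, Z=1, U=0, Y=4, V=0) weight 1/2880
  … 278 more
Group by Y:
  weight(Y=2) = 1/12
  weight(Y=3) = 1/6
  weight(Y=4) = 1/12
  weight(Y=5) = 1/6
Total weight = 1/12 + 1/6 + 1/12 + 1/6 = 1/2
P(Y=2 | obs) = 1/12 / 1/2 = 1/6
P(Y=3 | obs) = 1/6 / 1/2 = 1/3
P(Y=4 | obs) = 1/12 / 1/2 = 1/6
P(Y=5 | obs) = 1/6 / 1/2 = 1/3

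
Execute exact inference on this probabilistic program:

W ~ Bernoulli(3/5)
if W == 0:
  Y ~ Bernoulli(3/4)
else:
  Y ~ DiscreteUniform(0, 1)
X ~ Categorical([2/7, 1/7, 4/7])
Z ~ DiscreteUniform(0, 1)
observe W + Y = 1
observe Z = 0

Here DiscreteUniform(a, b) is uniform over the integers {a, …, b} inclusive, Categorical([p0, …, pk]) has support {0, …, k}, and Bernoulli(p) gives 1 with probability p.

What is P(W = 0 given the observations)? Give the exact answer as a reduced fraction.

Enumerate traces; 6 have nonzero weight after conditioning:
  (W=0, Y=1, X=0, Z=0) weight 3/70
  (W=0, Y=1, X=1, Z=0) weight 3/140
  (W=0, Y=1, X=2, Z=0) weight 3/35
  (W=1, Y=0, X=0, Z=0) weight 3/70
  (W=1, Y=0, X=1, Z=0) weight 3/140
  (W=1, Y=0, X=2, Z=0) weight 3/35
Group by W:
  weight(W=0) = 3/20
  weight(W=1) = 3/20
Total weight = 3/20 + 3/20 = 3/10
P(W=0 | obs) = 3/20 / 3/10 = 1/2
P(W=1 | obs) = 3/20 / 3/10 = 1/2

P(W = 0 | obs) = 1/2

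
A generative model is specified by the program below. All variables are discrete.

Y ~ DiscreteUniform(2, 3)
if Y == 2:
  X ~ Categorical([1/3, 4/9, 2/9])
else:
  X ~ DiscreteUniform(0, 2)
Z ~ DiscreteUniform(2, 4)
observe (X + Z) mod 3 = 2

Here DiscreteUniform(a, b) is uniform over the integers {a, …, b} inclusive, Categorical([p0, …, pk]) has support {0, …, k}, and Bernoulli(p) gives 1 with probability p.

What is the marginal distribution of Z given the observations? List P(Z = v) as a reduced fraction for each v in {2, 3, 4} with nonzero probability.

P(Z=2) = 1/3, P(Z=3) = 5/18, P(Z=4) = 7/18

Enumerate traces; 6 have nonzero weight after conditioning:
  (Y=2, X=0, Z=2) weight 1/18
  (Y=2, X=1, Z=4) weight 2/27
  (Y=2, X=2, Z=3) weight 1/27
  (Y=3, X=0, Z=2) weight 1/18
  (Y=3, X=1, Z=4) weight 1/18
  (Y=3, X=2, Z=3) weight 1/18
Group by Z:
  weight(Z=2) = 1/9
  weight(Z=3) = 5/54
  weight(Z=4) = 7/54
Total weight = 1/9 + 5/54 + 7/54 = 1/3
P(Z=2 | obs) = 1/9 / 1/3 = 1/3
P(Z=3 | obs) = 5/54 / 1/3 = 5/18
P(Z=4 | obs) = 7/54 / 1/3 = 7/18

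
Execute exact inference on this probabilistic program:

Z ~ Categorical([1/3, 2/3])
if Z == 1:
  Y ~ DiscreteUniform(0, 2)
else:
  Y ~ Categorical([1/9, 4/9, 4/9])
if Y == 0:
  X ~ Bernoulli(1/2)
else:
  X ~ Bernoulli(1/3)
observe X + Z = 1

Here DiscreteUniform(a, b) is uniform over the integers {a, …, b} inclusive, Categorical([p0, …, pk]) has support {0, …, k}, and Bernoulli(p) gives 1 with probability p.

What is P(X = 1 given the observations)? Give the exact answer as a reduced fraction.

Enumerate traces; 6 have nonzero weight after conditioning:
  (Z=0, Y=0, X=1) weight 1/54
  (Z=0, Y=1, X=1) weight 4/81
  (Z=0, Y=2, X=1) weight 4/81
  (Z=1, Y=0, X=0) weight 1/9
  (Z=1, Y=1, X=0) weight 4/27
  (Z=1, Y=2, X=0) weight 4/27
Group by X:
  weight(X=0) = 11/27
  weight(X=1) = 19/162
Total weight = 11/27 + 19/162 = 85/162
P(X=0 | obs) = 11/27 / 85/162 = 66/85
P(X=1 | obs) = 19/162 / 85/162 = 19/85

P(X = 1 | obs) = 19/85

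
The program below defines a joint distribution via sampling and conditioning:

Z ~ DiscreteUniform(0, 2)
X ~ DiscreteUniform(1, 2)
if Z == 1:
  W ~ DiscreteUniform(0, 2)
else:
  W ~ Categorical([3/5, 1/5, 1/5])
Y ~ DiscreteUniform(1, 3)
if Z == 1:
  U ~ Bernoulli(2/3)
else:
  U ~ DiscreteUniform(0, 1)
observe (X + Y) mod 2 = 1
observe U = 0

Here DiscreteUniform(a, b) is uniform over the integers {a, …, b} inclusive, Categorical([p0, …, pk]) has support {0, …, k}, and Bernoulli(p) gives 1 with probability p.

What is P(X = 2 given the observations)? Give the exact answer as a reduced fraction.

P(X = 2 | obs) = 2/3

Enumerate traces; 27 have nonzero weight after conditioning:
  (Z=0, X=1, W=0, Y=2, U=0) weight 1/60
  (Z=0, X=1, W=1, Y=2, U=0) weight 1/180
  (Z=0, X=1, W=2, Y=2, U=0) weight 1/180
  (Z=0, X=2, W=0, Y=1, U=0) weight 1/60
  (Z=0, X=2, W=0, Y=3, U=0) weight 1/60
  (Z=0, X=2, W=1, Y=1, U=0) weight 1/180
  (Z=0, X=2, W=1, Y=3, U=0) weight 1/180
  (Z=0, X=2, W=2, Y=1, U=0) weight 1/180
  … 19 more
Group by X:
  weight(X=1) = 2/27
  weight(X=2) = 4/27
Total weight = 2/27 + 4/27 = 2/9
P(X=1 | obs) = 2/27 / 2/9 = 1/3
P(X=2 | obs) = 4/27 / 2/9 = 2/3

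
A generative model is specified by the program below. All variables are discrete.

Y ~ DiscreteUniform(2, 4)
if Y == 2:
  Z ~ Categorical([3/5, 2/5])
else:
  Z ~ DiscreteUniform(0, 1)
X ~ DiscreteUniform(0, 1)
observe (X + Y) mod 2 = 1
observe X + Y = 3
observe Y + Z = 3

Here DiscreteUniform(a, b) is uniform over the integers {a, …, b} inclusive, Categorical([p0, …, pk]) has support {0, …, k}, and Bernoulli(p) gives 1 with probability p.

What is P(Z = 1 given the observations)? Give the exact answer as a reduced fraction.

Enumerate traces; 2 have nonzero weight after conditioning:
  (Y=2, Z=1, X=1) weight 1/15
  (Y=3, Z=0, X=0) weight 1/12
Group by Z:
  weight(Z=0) = 1/12
  weight(Z=1) = 1/15
Total weight = 1/12 + 1/15 = 3/20
P(Z=0 | obs) = 1/12 / 3/20 = 5/9
P(Z=1 | obs) = 1/15 / 3/20 = 4/9

P(Z = 1 | obs) = 4/9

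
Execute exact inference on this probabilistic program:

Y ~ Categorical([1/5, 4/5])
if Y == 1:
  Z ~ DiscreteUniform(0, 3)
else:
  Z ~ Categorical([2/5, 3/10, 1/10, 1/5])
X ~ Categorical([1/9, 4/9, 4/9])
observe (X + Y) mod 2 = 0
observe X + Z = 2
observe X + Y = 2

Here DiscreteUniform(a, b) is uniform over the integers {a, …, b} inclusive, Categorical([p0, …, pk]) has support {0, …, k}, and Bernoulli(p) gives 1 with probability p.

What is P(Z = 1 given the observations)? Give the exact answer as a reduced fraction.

Enumerate traces; 2 have nonzero weight after conditioning:
  (Y=0, Z=0, X=2) weight 8/225
  (Y=1, Z=1, X=1) weight 4/45
Group by Z:
  weight(Z=0) = 8/225
  weight(Z=1) = 4/45
Total weight = 8/225 + 4/45 = 28/225
P(Z=0 | obs) = 8/225 / 28/225 = 2/7
P(Z=1 | obs) = 4/45 / 28/225 = 5/7

P(Z = 1 | obs) = 5/7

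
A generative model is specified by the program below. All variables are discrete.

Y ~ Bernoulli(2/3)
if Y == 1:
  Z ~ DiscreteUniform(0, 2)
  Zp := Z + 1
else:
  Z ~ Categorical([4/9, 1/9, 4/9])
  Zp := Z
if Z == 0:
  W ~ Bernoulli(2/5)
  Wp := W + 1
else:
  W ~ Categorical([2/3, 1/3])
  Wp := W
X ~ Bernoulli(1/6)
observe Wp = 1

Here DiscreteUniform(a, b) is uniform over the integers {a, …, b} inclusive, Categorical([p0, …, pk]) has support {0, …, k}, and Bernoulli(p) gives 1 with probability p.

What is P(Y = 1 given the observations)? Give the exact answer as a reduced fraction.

P(Y = 1 | obs) = 114/175

Enumerate traces; 12 have nonzero weight after conditioning:
  (Y=0, Z=0, W=0, X=0) weight 2/27
  (Y=0, Z=0, W=0, X=1) weight 2/135
  (Y=0, Z=1, W=1, X=0) weight 5/486
  (Y=0, Z=1, W=1, X=1) weight 1/486
  (Y=0, Z=2, W=1, X=0) weight 10/243
  (Y=0, Z=2, W=1, X=1) weight 2/243
  (Y=1, Z=0, W=0, X=0) weight 1/9
  (Y=1, Z=0, W=0, X=1) weight 1/45
  … 4 more
Group by Y:
  weight(Y=0) = 61/405
  weight(Y=1) = 38/135
Total weight = 61/405 + 38/135 = 35/81
P(Y=0 | obs) = 61/405 / 35/81 = 61/175
P(Y=1 | obs) = 38/135 / 35/81 = 114/175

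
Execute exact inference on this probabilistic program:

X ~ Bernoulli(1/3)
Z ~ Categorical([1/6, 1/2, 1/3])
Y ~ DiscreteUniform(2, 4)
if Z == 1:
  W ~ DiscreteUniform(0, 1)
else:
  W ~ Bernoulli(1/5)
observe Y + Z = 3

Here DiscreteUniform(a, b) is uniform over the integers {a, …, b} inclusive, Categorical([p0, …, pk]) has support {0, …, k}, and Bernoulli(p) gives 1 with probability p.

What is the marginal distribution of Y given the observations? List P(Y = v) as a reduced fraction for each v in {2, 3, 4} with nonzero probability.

P(Y=2) = 3/4, P(Y=3) = 1/4

Enumerate traces; 8 have nonzero weight after conditioning:
  (X=0, Z=0, Y=3, W=0) weight 4/135
  (X=0, Z=0, Y=3, W=1) weight 1/135
  (X=0, Z=1, Y=2, W=0) weight 1/18
  (X=0, Z=1, Y=2, W=1) weight 1/18
  (X=1, Z=0, Y=3, W=0) weight 2/135
  (X=1, Z=0, Y=3, W=1) weight 1/270
  (X=1, Z=1, Y=2, W=0) weight 1/36
  (X=1, Z=1, Y=2, W=1) weight 1/36
Group by Y:
  weight(Y=2) = 1/6
  weight(Y=3) = 1/18
Total weight = 1/6 + 1/18 = 2/9
P(Y=2 | obs) = 1/6 / 2/9 = 3/4
P(Y=3 | obs) = 1/18 / 2/9 = 1/4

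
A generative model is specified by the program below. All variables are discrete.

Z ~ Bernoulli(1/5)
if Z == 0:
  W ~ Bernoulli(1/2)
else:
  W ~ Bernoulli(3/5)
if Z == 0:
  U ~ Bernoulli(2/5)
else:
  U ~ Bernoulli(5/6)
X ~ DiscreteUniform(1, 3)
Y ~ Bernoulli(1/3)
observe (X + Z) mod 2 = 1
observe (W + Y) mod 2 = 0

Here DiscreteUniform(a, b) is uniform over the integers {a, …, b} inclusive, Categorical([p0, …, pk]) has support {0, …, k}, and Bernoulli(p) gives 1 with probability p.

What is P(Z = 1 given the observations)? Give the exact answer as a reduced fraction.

Enumerate traces; 12 have nonzero weight after conditioning:
  (Z=0, W=0, U=0, X=1, Y=0) weight 4/75
  (Z=0, W=0, U=0, X=3, Y=0) weight 4/75
  (Z=0, W=0, U=1, X=1, Y=0) weight 8/225
  (Z=0, W=0, U=1, X=3, Y=0) weight 8/225
  (Z=0, W=1, U=0, X=1, Y=1) weight 2/75
  (Z=0, W=1, U=0, X=3, Y=1) weight 2/75
  (Z=0, W=1, U=1, X=1, Y=1) weight 4/225
  (Z=0, W=1, U=1, X=3, Y=1) weight 4/225
  (Z=1, W=0, U=0, X=2, Y=0) weight 2/675
  … 3 more
Group by Z:
  weight(Z=0) = 4/15
  weight(Z=1) = 7/225
Total weight = 4/15 + 7/225 = 67/225
P(Z=0 | obs) = 4/15 / 67/225 = 60/67
P(Z=1 | obs) = 7/225 / 67/225 = 7/67

P(Z = 1 | obs) = 7/67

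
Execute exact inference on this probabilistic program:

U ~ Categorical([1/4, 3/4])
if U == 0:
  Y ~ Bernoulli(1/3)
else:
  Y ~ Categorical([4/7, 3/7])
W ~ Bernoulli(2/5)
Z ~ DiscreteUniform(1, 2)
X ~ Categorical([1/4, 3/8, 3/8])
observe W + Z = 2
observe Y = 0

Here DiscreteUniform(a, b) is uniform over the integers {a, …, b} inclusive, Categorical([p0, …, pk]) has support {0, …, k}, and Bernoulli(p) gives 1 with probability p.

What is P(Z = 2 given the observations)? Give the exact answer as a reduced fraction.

P(Z = 2 | obs) = 3/5

Enumerate traces; 12 have nonzero weight after conditioning:
  (U=0, Y=0, W=0, Z=2, X=0) weight 1/80
  (U=0, Y=0, W=0, Z=2, X=1) weight 3/160
  (U=0, Y=0, W=0, Z=2, X=2) weight 3/160
  (U=0, Y=0, W=1, Z=1, X=0) weight 1/120
  (U=0, Y=0, W=1, Z=1, X=1) weight 1/80
  (U=0, Y=0, W=1, Z=1, X=2) weight 1/80
  (U=1, Y=0, W=0, Z=2, X=0) weight 9/280
  (U=1, Y=0, W=0, Z=2, X=1) weight 27/560
  … 4 more
Group by Z:
  weight(Z=1) = 5/42
  weight(Z=2) = 5/28
Total weight = 5/42 + 5/28 = 25/84
P(Z=1 | obs) = 5/42 / 25/84 = 2/5
P(Z=2 | obs) = 5/28 / 25/84 = 3/5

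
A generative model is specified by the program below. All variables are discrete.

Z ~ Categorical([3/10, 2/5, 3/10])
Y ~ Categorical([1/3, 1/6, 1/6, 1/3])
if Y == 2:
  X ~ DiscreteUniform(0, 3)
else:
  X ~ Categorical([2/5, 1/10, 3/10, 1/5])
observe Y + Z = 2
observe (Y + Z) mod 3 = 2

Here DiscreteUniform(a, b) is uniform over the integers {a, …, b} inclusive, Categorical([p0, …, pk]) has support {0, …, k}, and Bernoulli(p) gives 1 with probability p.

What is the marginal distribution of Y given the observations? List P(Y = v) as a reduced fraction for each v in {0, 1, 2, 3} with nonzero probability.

Enumerate traces; 12 have nonzero weight after conditioning:
  (Z=0, Y=2, X=0) weight 1/80
  (Z=0, Y=2, X=1) weight 1/80
  (Z=0, Y=2, X=2) weight 1/80
  (Z=0, Y=2, X=3) weight 1/80
  (Z=1, Y=1, X=0) weight 2/75
  (Z=1, Y=1, X=1) weight 1/150
  (Z=1, Y=1, X=2) weight 1/50
  (Z=1, Y=1, X=3) weight 1/75
  (Z=2, Y=0, X=0) weight 1/25
  … 3 more
Group by Y:
  weight(Y=0) = 1/10
  weight(Y=1) = 1/15
  weight(Y=2) = 1/20
Total weight = 1/10 + 1/15 + 1/20 = 13/60
P(Y=0 | obs) = 1/10 / 13/60 = 6/13
P(Y=1 | obs) = 1/15 / 13/60 = 4/13
P(Y=2 | obs) = 1/20 / 13/60 = 3/13

P(Y=0) = 6/13, P(Y=1) = 4/13, P(Y=2) = 3/13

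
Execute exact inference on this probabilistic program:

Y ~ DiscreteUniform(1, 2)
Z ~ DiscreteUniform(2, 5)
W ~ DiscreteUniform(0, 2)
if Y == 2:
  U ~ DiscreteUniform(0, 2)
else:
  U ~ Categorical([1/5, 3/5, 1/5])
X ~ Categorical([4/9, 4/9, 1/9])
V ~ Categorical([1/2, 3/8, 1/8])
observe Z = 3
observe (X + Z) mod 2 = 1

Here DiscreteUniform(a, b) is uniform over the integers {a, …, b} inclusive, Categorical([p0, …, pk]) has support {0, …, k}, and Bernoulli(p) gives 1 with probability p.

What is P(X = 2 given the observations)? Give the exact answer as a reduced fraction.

P(X = 2 | obs) = 1/5

Enumerate traces; 108 have nonzero weight after conditioning:
  (Y=1, Z=3, W=0, U=0, X=0, V=0) weight 1/540
  (Y=1, Z=3, W=0, U=0, X=0, V=1) weight 1/720
  (Y=1, Z=3, W=0, U=0, X=0, V=2) weight 1/2160
  (Y=1, Z=3, W=0, U=0, X=2, V=0) weight 1/2160
  (Y=1, Z=3, W=0, U=0, X=2, V=1) weight 1/2880
  (Y=1, Z=3, W=0, U=0, X=2, V=2) weight 1/8640
  (Y=1, Z=3, W=0, U=1, X=0, V=0) weight 1/180
  (Y=1, Z=3, W=0, U=1, X=0, V=1) weight 1/240
  … 100 more
Group by X:
  weight(X=0) = 1/9
  weight(X=2) = 1/36
Total weight = 1/9 + 1/36 = 5/36
P(X=0 | obs) = 1/9 / 5/36 = 4/5
P(X=2 | obs) = 1/36 / 5/36 = 1/5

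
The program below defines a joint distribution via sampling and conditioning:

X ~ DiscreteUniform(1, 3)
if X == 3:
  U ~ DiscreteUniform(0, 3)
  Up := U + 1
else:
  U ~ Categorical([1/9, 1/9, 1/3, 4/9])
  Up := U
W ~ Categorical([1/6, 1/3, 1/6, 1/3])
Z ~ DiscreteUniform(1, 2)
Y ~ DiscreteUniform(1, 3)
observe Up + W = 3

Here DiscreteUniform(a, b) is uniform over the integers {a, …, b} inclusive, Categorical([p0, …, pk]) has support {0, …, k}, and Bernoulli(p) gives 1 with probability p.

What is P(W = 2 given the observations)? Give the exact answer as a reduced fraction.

Enumerate traces; 66 have nonzero weight after conditioning:
  (X=1, U=0, W=3, Z=1, Y=1) weight 1/486
  (X=1, U=0, W=3, Z=1, Y=2) weight 1/486
  (X=1, U=0, W=3, Z=1, Y=3) weight 1/486
  (X=1, U=0, W=3, Z=2, Y=1) weight 1/486
  (X=1, U=0, W=3, Z=2, Y=2) weight 1/486
  (X=1, U=0, W=3, Z=2, Y=3) weight 1/486
  (X=1, U=1, W=2, Z=1, Y=1) weight 1/972
  (X=1, U=1, W=2, Z=1, Y=2) weight 1/972
  (X=1, U=2, W=1, Z=1, Y=1) weight 1/162
  (X=1, U=3, W=0, Z=1, Y=1) weight 1/243
  … 56 more
Group by W:
  weight(W=0) = 41/648
  weight(W=1) = 11/108
  weight(W=2) = 17/648
  weight(W=3) = 2/81
Total weight = 41/648 + 11/108 + 17/648 + 2/81 = 35/162
P(W=0 | obs) = 41/648 / 35/162 = 41/140
P(W=1 | obs) = 11/108 / 35/162 = 33/70
P(W=2 | obs) = 17/648 / 35/162 = 17/140
P(W=3 | obs) = 2/81 / 35/162 = 4/35

P(W = 2 | obs) = 17/140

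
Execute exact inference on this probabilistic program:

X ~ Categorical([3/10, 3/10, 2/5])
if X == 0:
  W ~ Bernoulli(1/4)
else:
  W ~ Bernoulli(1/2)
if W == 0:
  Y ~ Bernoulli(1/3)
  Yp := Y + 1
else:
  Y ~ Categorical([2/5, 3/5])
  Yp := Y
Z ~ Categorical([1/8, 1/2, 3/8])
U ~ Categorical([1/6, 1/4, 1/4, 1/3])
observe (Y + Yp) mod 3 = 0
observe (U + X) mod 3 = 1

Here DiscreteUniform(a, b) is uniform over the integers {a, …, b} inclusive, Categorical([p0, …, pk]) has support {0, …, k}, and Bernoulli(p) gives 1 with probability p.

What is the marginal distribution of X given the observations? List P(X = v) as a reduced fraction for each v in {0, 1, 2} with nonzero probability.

P(X=0) = 63/283, P(X=1) = 132/283, P(X=2) = 88/283

Enumerate traces; 24 have nonzero weight after conditioning:
  (X=0, W=0, Y=1, Z=0, U=1) weight 3/1280
  (X=0, W=0, Y=1, Z=1, U=1) weight 3/320
  (X=0, W=0, Y=1, Z=2, U=1) weight 9/1280
  (X=0, W=1, Y=0, Z=0, U=1) weight 3/3200
  (X=0, W=1, Y=0, Z=1, U=1) weight 3/800
  (X=0, W=1, Y=0, Z=2, U=1) weight 9/3200
  (X=1, W=0, Y=1, Z=0, U=0) weight 1/960
  (X=1, W=0, Y=1, Z=0, U=3) weight 1/480
  (X=2, W=0, Y=1, Z=0, U=2) weight 1/480
  … 15 more
Group by X:
  weight(X=0) = 21/800
  weight(X=1) = 11/200
  weight(X=2) = 11/300
Total weight = 21/800 + 11/200 + 11/300 = 283/2400
P(X=0 | obs) = 21/800 / 283/2400 = 63/283
P(X=1 | obs) = 11/200 / 283/2400 = 132/283
P(X=2 | obs) = 11/300 / 283/2400 = 88/283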